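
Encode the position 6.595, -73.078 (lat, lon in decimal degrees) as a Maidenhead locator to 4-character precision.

FJ36

Add 180° to longitude and 90° to latitude: 106.92, 96.59.
Field: lon ⌊106.92/20⌋ = 5 → F; lat ⌊96.59/10⌋ = 9 → J.
Square: lon ⌊6.92/2⌋ = 3; lat ⌊6.59/1⌋ = 6.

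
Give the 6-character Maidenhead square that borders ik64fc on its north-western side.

IK64ed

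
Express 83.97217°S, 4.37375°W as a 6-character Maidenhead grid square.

IA76ta

Offset from 180°W / 90°S: lon 175.6262°, lat 6.0278°.
Field: 175.6262/20 → 8 → I, 6.0278/10 → 0 → A; chars IA.
Square: 15.6262/2 → 7, 6.0278/1 → 6; chars 76.
Subsquare: 1.6262/0.0833333 → 19 → t, 0.0278/0.0416667 → 0 → a; chars ta.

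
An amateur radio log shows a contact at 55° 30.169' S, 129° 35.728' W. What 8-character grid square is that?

Shift to the Maidenhead origin (180°W, 90°S): lon 50.40453, lat 34.49718.
Field: lon ⌊50.40453/20⌋ = 2 → C; lat ⌊34.49718/10⌋ = 3 → D.
Square: lon ⌊10.40453/2⌋ = 5; lat ⌊4.49718/1⌋ = 4.
Subsquare: lon ⌊0.40453/0.0833333⌋ = 4 → e; lat ⌊0.49718/0.0416667⌋ = 11 → l.
Extended square: lon ⌊0.07120/0.00833333⌋ = 8; lat ⌊0.03885/0.00416667⌋ = 9.

CD54el89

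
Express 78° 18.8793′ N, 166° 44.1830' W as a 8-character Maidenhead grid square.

Offset from 180°W / 90°S: lon 13.26362°, lat 168.31466°.
Field (20°×10°, letters A–R): 13.26362/20 → 0 → A, 168.31466/10 → 16 → Q; chars AQ.
Square (2°×1°, digits 0–9): 13.26362/2 → 6, 8.31466/1 → 8; chars 68.
Subsquare (5′×2.5′, letters a–x): 1.26362/0.0833333 → 15 → p, 0.31466/0.0416667 → 7 → h; chars ph.
Extended square (30″×15″, digits 0–9): 0.01362/0.00833333 → 1, 0.02299/0.00416667 → 5; chars 15.

AQ68ph15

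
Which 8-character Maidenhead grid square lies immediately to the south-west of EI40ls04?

EI40ks93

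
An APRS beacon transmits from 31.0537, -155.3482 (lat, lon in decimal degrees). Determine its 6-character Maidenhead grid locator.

BM21hb

Shift to the Maidenhead origin (180°W, 90°S): lon 24.6518, lat 121.0537.
Field: lon ⌊24.6518/20⌋ = 1 → B; lat ⌊121.0537/10⌋ = 12 → M.
Square: lon ⌊4.6518/2⌋ = 2; lat ⌊1.0537/1⌋ = 1.
Subsquare: lon ⌊0.6518/0.0833333⌋ = 7 → h; lat ⌊0.0537/0.0416667⌋ = 1 → b.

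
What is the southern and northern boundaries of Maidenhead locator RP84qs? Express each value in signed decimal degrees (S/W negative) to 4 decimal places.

64.7500, 64.7917

Field R=17, P=15: +17·20° lon, +15·10° lat → SW at lon 160°, lat 60°.
Square 8, 4: +8·2° lon, +4·1° lat → SW at lon 176°, lat 64°.
Subsquare q=16, s=18: +16·0.0833333° lon, +18·0.0416667° lat → SW at lon 177.333°, lat 64.75°.
Cell spans 0.0833333° lon × 0.0416667° lat.
south 64.7500, north 64.7917.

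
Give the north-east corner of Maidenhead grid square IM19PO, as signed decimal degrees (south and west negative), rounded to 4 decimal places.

Field I=8, M=12: +8·20° lon, +12·10° lat → SW at lon -20°, lat 30°.
Square 1, 9: +1·2° lon, +9·1° lat → SW at lon -18°, lat 39°.
Subsquare p=15, o=14: +15·0.0833333° lon, +14·0.0416667° lat → SW at lon -16.75°, lat 39.5833°.
Cell spans 0.0833333° lon × 0.0416667° lat. NE corner is SW corner plus one full cell.
latitude 39.6250, longitude -16.6667.

39.6250, -16.6667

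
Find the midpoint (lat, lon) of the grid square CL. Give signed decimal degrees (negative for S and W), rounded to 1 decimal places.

Field C=2, L=11: +2·20° lon, +11·10° lat → SW at lon -140°, lat 20°.
Cell spans 20° lon × 10° lat. Centre is SW corner plus half of each.
latitude 25.0, longitude -130.0.

25.0, -130.0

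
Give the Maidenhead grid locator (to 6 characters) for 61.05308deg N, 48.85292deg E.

LP41kb

Add 180° to longitude and 90° to latitude: 228.8529, 151.0531.
Field: 228.8529/20 → 11 → L, 151.0531/10 → 15 → P; chars LP.
Square: 8.8529/2 → 4, 1.0531/1 → 1; chars 41.
Subsquare: 0.8529/0.0833333 → 10 → k, 0.0531/0.0416667 → 1 → b; chars kb.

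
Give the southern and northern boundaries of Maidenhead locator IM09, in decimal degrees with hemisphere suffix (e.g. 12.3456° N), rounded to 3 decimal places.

39.000° N, 40.000° N

Field I=8, M=12: +8·20° lon, +12·10° lat → SW at lon -20°, lat 30°.
Square 0, 9: +0·2° lon, +9·1° lat → SW at lon -20°, lat 39°.
Cell spans 2° lon × 1° lat.
south 39.000° N, north 40.000° N.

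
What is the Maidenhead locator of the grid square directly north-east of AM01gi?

AM01hj

Longitude subsquare g = 6; +1 → 7 = h.
Latitude subsquare i = 8; +1 → 9 = j.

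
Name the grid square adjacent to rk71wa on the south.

RK70wx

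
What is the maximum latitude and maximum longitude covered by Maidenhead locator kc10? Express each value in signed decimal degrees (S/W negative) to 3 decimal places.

-69.000, 24.000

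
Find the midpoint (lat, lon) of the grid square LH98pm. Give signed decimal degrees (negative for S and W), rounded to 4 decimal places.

Field L=11, H=7: +11·20° lon, +7·10° lat → SW at lon 40°, lat -20°.
Square 9, 8: +9·2° lon, +8·1° lat → SW at lon 58°, lat -12°.
Subsquare p=15, m=12: +15·0.0833333° lon, +12·0.0416667° lat → SW at lon 59.25°, lat -11.5°.
Cell spans 0.0833333° lon × 0.0416667° lat. Centre is SW corner plus half of each.
latitude -11.4792, longitude 59.2917.

-11.4792, 59.2917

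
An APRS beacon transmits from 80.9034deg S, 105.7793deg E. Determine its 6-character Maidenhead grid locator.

Shift to the Maidenhead origin (180°W, 90°S): lon 285.7793, lat 9.0966.
Field: lon ⌊285.7793/20⌋ = 14 → O; lat ⌊9.0966/10⌋ = 0 → A.
Square: lon ⌊5.7793/2⌋ = 2; lat ⌊9.0966/1⌋ = 9.
Subsquare: lon ⌊1.7793/0.0833333⌋ = 21 → v; lat ⌊0.0966/0.0416667⌋ = 2 → c.

OA29vc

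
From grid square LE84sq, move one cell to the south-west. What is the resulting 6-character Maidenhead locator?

Longitude subsquare s = 18; −1 → 17 = r.
Latitude subsquare q = 16; −1 → 15 = p.

LE84rp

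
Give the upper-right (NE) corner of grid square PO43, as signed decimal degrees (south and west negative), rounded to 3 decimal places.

Field P=15, O=14: +15·20° lon, +14·10° lat → SW at lon 120°, lat 50°.
Square 4, 3: +4·2° lon, +3·1° lat → SW at lon 128°, lat 53°.
Cell spans 2° lon × 1° lat. NE corner is SW corner plus one full cell.
latitude 54.000, longitude 130.000.

54.000, 130.000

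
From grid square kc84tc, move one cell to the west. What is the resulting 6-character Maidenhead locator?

Longitude subsquare t = 19; −1 → 18 = s.
The latitude characters are unchanged.

KC84sc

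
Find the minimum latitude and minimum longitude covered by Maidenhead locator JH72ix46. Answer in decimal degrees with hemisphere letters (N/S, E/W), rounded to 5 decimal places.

17.01667° S, 14.70000° E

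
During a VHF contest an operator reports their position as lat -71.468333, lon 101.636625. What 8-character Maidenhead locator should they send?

Shift to the Maidenhead origin (180°W, 90°S): lon 281.63662, lat 18.53167.
Field: 281.63662/20 → 14 → O, 18.53167/10 → 1 → B; chars OB.
Square: 1.63662/2 → 0, 8.53167/1 → 8; chars 08.
Subsquare: 1.63662/0.0833333 → 19 → t, 0.53167/0.0416667 → 12 → m; chars tm.
Extended square: 0.05329/0.00833333 → 6, 0.03167/0.00416667 → 7; chars 67.

OB08tm67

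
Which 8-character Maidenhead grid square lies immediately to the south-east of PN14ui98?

PN14vi07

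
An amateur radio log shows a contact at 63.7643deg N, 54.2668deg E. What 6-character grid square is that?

LP73ds

Offset from 180°W / 90°S: lon 234.2668°, lat 153.7643°.
Field: 234.2668/20 → 11 → L, 153.7643/10 → 15 → P; chars LP.
Square: 14.2668/2 → 7, 3.7643/1 → 3; chars 73.
Subsquare: 0.2668/0.0833333 → 3 → d, 0.7643/0.0416667 → 18 → s; chars ds.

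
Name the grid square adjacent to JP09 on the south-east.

Longitude square 0; +1 → 1.
Latitude square 9; −1 → 8.

JP18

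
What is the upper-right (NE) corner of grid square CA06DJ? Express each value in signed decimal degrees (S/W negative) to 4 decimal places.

-83.5833, -139.6667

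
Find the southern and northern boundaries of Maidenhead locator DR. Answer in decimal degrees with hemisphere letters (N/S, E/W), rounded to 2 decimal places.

80.00° N, 90.00° N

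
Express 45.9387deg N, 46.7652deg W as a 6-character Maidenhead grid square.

Shift to the Maidenhead origin (180°W, 90°S): lon 133.2348, lat 135.9387.
Field (20°×10°, letters A–R): lon ⌊133.2348/20⌋ = 6 → G; lat ⌊135.9387/10⌋ = 13 → N.
Square (2°×1°, digits 0–9): lon ⌊13.2348/2⌋ = 6; lat ⌊5.9387/1⌋ = 5.
Subsquare (5′×2.5′, letters a–x): lon ⌊1.2348/0.0833333⌋ = 14 → o; lat ⌊0.9387/0.0416667⌋ = 22 → w.

GN65ow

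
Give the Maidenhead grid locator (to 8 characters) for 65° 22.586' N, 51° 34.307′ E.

LP55sj80

Offset from 180°W / 90°S: lon 231.57178°, lat 155.37643°.
Field (20°×10°, letters A–R): 231.57178/20 → 11 → L, 155.37643/10 → 15 → P; chars LP.
Square (2°×1°, digits 0–9): 11.57178/2 → 5, 5.37643/1 → 5; chars 55.
Subsquare (5′×2.5′, letters a–x): 1.57178/0.0833333 → 18 → s, 0.37643/0.0416667 → 9 → j; chars sj.
Extended square (30″×15″, digits 0–9): 0.07178/0.00833333 → 8, 0.00143/0.00416667 → 0; chars 80.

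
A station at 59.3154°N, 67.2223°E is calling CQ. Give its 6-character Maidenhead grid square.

MO39oh

Add 180° to longitude and 90° to latitude: 247.2223, 149.3154.
Field: lon ⌊247.2223/20⌋ = 12 → M; lat ⌊149.3154/10⌋ = 14 → O.
Square: lon ⌊7.2223/2⌋ = 3; lat ⌊9.3154/1⌋ = 9.
Subsquare: lon ⌊1.2223/0.0833333⌋ = 14 → o; lat ⌊0.3154/0.0416667⌋ = 7 → h.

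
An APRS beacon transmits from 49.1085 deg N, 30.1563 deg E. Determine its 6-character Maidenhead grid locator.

KN59bc

Offset from 180°W / 90°S: lon 210.1563°, lat 139.1085°.
Field: 210.1563/20 → 10 → K, 139.1085/10 → 13 → N; chars KN.
Square: 10.1563/2 → 5, 9.1085/1 → 9; chars 59.
Subsquare: 0.1563/0.0833333 → 1 → b, 0.1085/0.0416667 → 2 → c; chars bc.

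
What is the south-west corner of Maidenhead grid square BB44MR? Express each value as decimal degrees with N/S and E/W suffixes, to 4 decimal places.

75.2917° S, 151.0000° W

Field B=1, B=1: +1·20° lon, +1·10° lat → SW at lon -160°, lat -80°.
Square 4, 4: +4·2° lon, +4·1° lat → SW at lon -152°, lat -76°.
Subsquare m=12, r=17: +12·0.0833333° lon, +17·0.0416667° lat → SW at lon -151°, lat -75.2917°.
latitude 75.2917° S, longitude 151.0000° W.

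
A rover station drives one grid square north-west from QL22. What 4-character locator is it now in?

Longitude square 2; −1 → 1.
Latitude square 2; +1 → 3.

QL13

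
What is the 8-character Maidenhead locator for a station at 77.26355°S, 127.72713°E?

PB32ur76

Add 180° to longitude and 90° to latitude: 307.72713, 12.73645.
Field: 307.72713/20 → 15 → P, 12.73645/10 → 1 → B; chars PB.
Square: 7.72713/2 → 3, 2.73645/1 → 2; chars 32.
Subsquare: 1.72713/0.0833333 → 20 → u, 0.73645/0.0416667 → 17 → r; chars ur.
Extended square: 0.06046/0.00833333 → 7, 0.02812/0.00416667 → 6; chars 76.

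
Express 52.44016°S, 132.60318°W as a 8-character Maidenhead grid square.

CD37qn74

Offset from 180°W / 90°S: lon 47.39682°, lat 37.55984°.
Field (20°×10°, letters A–R): lon ⌊47.39682/20⌋ = 2 → C; lat ⌊37.55984/10⌋ = 3 → D.
Square (2°×1°, digits 0–9): lon ⌊7.39682/2⌋ = 3; lat ⌊7.55984/1⌋ = 7.
Subsquare (5′×2.5′, letters a–x): lon ⌊1.39682/0.0833333⌋ = 16 → q; lat ⌊0.55984/0.0416667⌋ = 13 → n.
Extended square (30″×15″, digits 0–9): lon ⌊0.06349/0.00833333⌋ = 7; lat ⌊0.01817/0.00416667⌋ = 4.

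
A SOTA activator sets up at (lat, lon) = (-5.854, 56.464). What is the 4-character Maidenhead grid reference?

Shift to the Maidenhead origin (180°W, 90°S): lon 236.46, lat 84.15.
Field: 236.46/20 → 11 → L, 84.15/10 → 8 → I; chars LI.
Square: 16.46/2 → 8, 4.15/1 → 4; chars 84.

LI84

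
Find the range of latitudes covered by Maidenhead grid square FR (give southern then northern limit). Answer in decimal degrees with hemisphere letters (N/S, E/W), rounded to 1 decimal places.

Field F=5, R=17: +5·20° lon, +17·10° lat → SW at lon -80°, lat 80°.
Cell spans 20° lon × 10° lat.
south 80.0° N, north 90.0° N.

80.0° N, 90.0° N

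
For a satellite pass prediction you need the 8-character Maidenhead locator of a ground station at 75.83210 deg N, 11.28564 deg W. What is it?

Add 180° to longitude and 90° to latitude: 168.71436, 165.83210.
Field: lon ⌊168.71436/20⌋ = 8 → I; lat ⌊165.83210/10⌋ = 16 → Q.
Square: lon ⌊8.71436/2⌋ = 4; lat ⌊5.83210/1⌋ = 5.
Subsquare: lon ⌊0.71436/0.0833333⌋ = 8 → i; lat ⌊0.83210/0.0416667⌋ = 19 → t.
Extended square: lon ⌊0.04769/0.00833333⌋ = 5; lat ⌊0.04043/0.00416667⌋ = 9.

IQ45it59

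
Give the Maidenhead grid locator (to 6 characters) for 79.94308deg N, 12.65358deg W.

Add 180° to longitude and 90° to latitude: 167.3464, 169.9431.
Field (20°×10°, letters A–R): 167.3464/20 → 8 → I, 169.9431/10 → 16 → Q; chars IQ.
Square (2°×1°, digits 0–9): 7.3464/2 → 3, 9.9431/1 → 9; chars 39.
Subsquare (5′×2.5′, letters a–x): 1.3464/0.0833333 → 16 → q, 0.9431/0.0416667 → 22 → w; chars qw.

IQ39qw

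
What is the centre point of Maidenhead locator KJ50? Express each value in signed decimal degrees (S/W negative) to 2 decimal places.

Field K=10, J=9: +10·20° lon, +9·10° lat → SW at lon 20°, lat 0°.
Square 5, 0: +5·2° lon, +0·1° lat → SW at lon 30°, lat 0°.
Cell spans 2° lon × 1° lat. Centre is SW corner plus half of each.
latitude 0.50, longitude 31.00.

0.50, 31.00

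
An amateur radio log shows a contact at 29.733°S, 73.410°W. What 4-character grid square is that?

Offset from 180°W / 90°S: lon 106.59°, lat 60.27°.
Field: 106.59/20 → 5 → F, 60.27/10 → 6 → G; chars FG.
Square: 6.59/2 → 3, 0.27/1 → 0; chars 30.

FG30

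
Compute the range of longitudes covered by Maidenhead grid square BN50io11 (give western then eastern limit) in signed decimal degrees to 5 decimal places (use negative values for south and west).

Field B=1, N=13: +1·20° lon, +13·10° lat → SW at lon -160°, lat 40°.
Square 5, 0: +5·2° lon, +0·1° lat → SW at lon -150°, lat 40°.
Subsquare i=8, o=14: +8·0.0833333° lon, +14·0.0416667° lat → SW at lon -149.333°, lat 40.5833°.
Extended square 1, 1: +1·0.00833333° lon, +1·0.00416667° lat → SW at lon -149.325°, lat 40.5875°.
Cell spans 0.00833333° lon × 0.00416667° lat.
west -149.32500, east -149.31667.

-149.32500, -149.31667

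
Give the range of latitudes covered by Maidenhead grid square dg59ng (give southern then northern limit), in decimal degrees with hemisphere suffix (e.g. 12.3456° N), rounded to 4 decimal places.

Field D=3, G=6: +3·20° lon, +6·10° lat → SW at lon -120°, lat -30°.
Square 5, 9: +5·2° lon, +9·1° lat → SW at lon -110°, lat -21°.
Subsquare n=13, g=6: +13·0.0833333° lon, +6·0.0416667° lat → SW at lon -108.917°, lat -20.75°.
Cell spans 0.0833333° lon × 0.0416667° lat.
south 20.7500° S, north 20.7083° S.

20.7500° S, 20.7083° S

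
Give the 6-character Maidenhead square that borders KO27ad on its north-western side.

Longitude subsquare a = 0; −1 → -1, wraps to 23 = x, carry into square.
Longitude square 2; −1 → 1.
Latitude subsquare d = 3; +1 → 4 = e.

KO17xe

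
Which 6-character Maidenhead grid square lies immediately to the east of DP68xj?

DP78aj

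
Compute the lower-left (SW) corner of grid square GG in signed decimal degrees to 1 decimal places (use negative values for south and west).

-30.0, -60.0

Field G=6, G=6: +6·20° lon, +6·10° lat → SW at lon -60°, lat -30°.
latitude -30.0, longitude -60.0.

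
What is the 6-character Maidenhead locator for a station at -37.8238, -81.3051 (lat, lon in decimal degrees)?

Offset from 180°W / 90°S: lon 98.6949°, lat 52.1762°.
Field: 98.6949/20 → 4 → E, 52.1762/10 → 5 → F; chars EF.
Square: 18.6949/2 → 9, 2.1762/1 → 2; chars 92.
Subsquare: 0.6949/0.0833333 → 8 → i, 0.1762/0.0416667 → 4 → e; chars ie.

EF92ie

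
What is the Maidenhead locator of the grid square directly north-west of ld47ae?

LD37xf

Longitude subsquare a = 0; −1 → -1, wraps to 23 = x, carry into square.
Longitude square 4; −1 → 3.
Latitude subsquare e = 4; +1 → 5 = f.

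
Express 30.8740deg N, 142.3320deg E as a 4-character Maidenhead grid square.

Shift to the Maidenhead origin (180°W, 90°S): lon 322.33, lat 120.87.
Field (20°×10°, letters A–R): lon ⌊322.33/20⌋ = 16 → Q; lat ⌊120.87/10⌋ = 12 → M.
Square (2°×1°, digits 0–9): lon ⌊2.33/2⌋ = 1; lat ⌊0.87/1⌋ = 0.

QM10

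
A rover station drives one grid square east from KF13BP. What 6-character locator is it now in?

Longitude subsquare b = 1; +1 → 2 = c.
The latitude characters are unchanged.

KF13cp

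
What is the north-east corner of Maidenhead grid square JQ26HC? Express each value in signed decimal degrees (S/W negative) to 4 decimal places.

76.1250, 4.6667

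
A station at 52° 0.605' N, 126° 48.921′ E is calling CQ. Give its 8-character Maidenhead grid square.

Shift to the Maidenhead origin (180°W, 90°S): lon 306.81535, lat 142.01008.
Field: 306.81535/20 → 15 → P, 142.01008/10 → 14 → O; chars PO.
Square: 6.81535/2 → 3, 2.01008/1 → 2; chars 32.
Subsquare: 0.81535/0.0833333 → 9 → j, 0.01008/0.0416667 → 0 → a; chars ja.
Extended square: 0.06535/0.00833333 → 7, 0.01008/0.00416667 → 2; chars 72.

PO32ja72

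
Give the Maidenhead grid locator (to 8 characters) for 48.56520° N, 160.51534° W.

AN98rn85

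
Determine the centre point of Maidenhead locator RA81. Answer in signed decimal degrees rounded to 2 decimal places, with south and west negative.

Field R=17, A=0: +17·20° lon, +0·10° lat → SW at lon 160°, lat -90°.
Square 8, 1: +8·2° lon, +1·1° lat → SW at lon 176°, lat -89°.
Cell spans 2° lon × 1° lat. Centre is SW corner plus half of each.
latitude -88.50, longitude 177.00.

-88.50, 177.00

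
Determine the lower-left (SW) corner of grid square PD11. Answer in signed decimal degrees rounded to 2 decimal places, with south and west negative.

-59.00, 122.00

Field P=15, D=3: +15·20° lon, +3·10° lat → SW at lon 120°, lat -60°.
Square 1, 1: +1·2° lon, +1·1° lat → SW at lon 122°, lat -59°.
latitude -59.00, longitude 122.00.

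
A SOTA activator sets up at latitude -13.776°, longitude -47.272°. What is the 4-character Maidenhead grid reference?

Shift to the Maidenhead origin (180°W, 90°S): lon 132.73, lat 76.22.
Field (20°×10°, letters A–R): lon ⌊132.73/20⌋ = 6 → G; lat ⌊76.22/10⌋ = 7 → H.
Square (2°×1°, digits 0–9): lon ⌊12.73/2⌋ = 6; lat ⌊6.22/1⌋ = 6.

GH66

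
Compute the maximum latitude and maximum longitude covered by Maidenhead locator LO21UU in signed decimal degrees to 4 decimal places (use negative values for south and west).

Field L=11, O=14: +11·20° lon, +14·10° lat → SW at lon 40°, lat 50°.
Square 2, 1: +2·2° lon, +1·1° lat → SW at lon 44°, lat 51°.
Subsquare u=20, u=20: +20·0.0833333° lon, +20·0.0416667° lat → SW at lon 45.6667°, lat 51.8333°.
Cell spans 0.0833333° lon × 0.0416667° lat. NE corner is SW corner plus one full cell.
latitude 51.8750, longitude 45.7500.

51.8750, 45.7500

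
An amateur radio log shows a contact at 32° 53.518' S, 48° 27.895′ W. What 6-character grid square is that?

GF57sc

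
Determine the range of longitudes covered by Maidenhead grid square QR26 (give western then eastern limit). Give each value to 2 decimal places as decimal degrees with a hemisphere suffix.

Field Q=16, R=17: +16·20° lon, +17·10° lat → SW at lon 140°, lat 80°.
Square 2, 6: +2·2° lon, +6·1° lat → SW at lon 144°, lat 86°.
Cell spans 2° lon × 1° lat.
west 144.00° E, east 146.00° E.

144.00° E, 146.00° E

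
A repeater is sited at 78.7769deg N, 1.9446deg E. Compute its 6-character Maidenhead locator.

Add 180° to longitude and 90° to latitude: 181.9446, 168.7769.
Field: 181.9446/20 → 9 → J, 168.7769/10 → 16 → Q; chars JQ.
Square: 1.9446/2 → 0, 8.7769/1 → 8; chars 08.
Subsquare: 1.9446/0.0833333 → 23 → x, 0.7769/0.0416667 → 18 → s; chars xs.

JQ08xs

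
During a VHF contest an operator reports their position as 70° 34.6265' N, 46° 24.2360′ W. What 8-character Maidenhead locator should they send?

GQ60tn18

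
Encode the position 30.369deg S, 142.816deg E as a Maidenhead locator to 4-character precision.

Add 180° to longitude and 90° to latitude: 322.82, 59.63.
Field: lon ⌊322.82/20⌋ = 16 → Q; lat ⌊59.63/10⌋ = 5 → F.
Square: lon ⌊2.82/2⌋ = 1; lat ⌊9.63/1⌋ = 9.

QF19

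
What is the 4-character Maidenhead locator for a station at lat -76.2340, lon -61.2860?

Offset from 180°W / 90°S: lon 118.71°, lat 13.77°.
Field: 118.71/20 → 5 → F, 13.77/10 → 1 → B; chars FB.
Square: 18.71/2 → 9, 3.77/1 → 3; chars 93.

FB93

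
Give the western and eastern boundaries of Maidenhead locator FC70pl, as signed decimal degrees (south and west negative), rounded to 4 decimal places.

Field F=5, C=2: +5·20° lon, +2·10° lat → SW at lon -80°, lat -70°.
Square 7, 0: +7·2° lon, +0·1° lat → SW at lon -66°, lat -70°.
Subsquare p=15, l=11: +15·0.0833333° lon, +11·0.0416667° lat → SW at lon -64.75°, lat -69.5417°.
Cell spans 0.0833333° lon × 0.0416667° lat.
west -64.7500, east -64.6667.

-64.7500, -64.6667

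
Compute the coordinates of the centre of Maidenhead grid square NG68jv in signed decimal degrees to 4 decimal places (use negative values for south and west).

-21.1042, 92.7917

Field N=13, G=6: +13·20° lon, +6·10° lat → SW at lon 80°, lat -30°.
Square 6, 8: +6·2° lon, +8·1° lat → SW at lon 92°, lat -22°.
Subsquare j=9, v=21: +9·0.0833333° lon, +21·0.0416667° lat → SW at lon 92.75°, lat -21.125°.
Cell spans 0.0833333° lon × 0.0416667° lat. Centre is SW corner plus half of each.
latitude -21.1042, longitude 92.7917.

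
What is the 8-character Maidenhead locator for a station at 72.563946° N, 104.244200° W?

DQ72vn05

Shift to the Maidenhead origin (180°W, 90°S): lon 75.75580, lat 162.56395.
Field (20°×10°, letters A–R): 75.75580/20 → 3 → D, 162.56395/10 → 16 → Q; chars DQ.
Square (2°×1°, digits 0–9): 15.75580/2 → 7, 2.56395/1 → 2; chars 72.
Subsquare (5′×2.5′, letters a–x): 1.75580/0.0833333 → 21 → v, 0.56395/0.0416667 → 13 → n; chars vn.
Extended square (30″×15″, digits 0–9): 0.00580/0.00833333 → 0, 0.02228/0.00416667 → 5; chars 05.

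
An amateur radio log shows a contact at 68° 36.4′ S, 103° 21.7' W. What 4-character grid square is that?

Add 180° to longitude and 90° to latitude: 76.64, 21.39.
Field: 76.64/20 → 3 → D, 21.39/10 → 2 → C; chars DC.
Square: 16.64/2 → 8, 1.39/1 → 1; chars 81.

DC81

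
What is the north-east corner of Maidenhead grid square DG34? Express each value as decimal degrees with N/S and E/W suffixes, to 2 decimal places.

25.00° S, 112.00° W

Field D=3, G=6: +3·20° lon, +6·10° lat → SW at lon -120°, lat -30°.
Square 3, 4: +3·2° lon, +4·1° lat → SW at lon -114°, lat -26°.
Cell spans 2° lon × 1° lat. NE corner is SW corner plus one full cell.
latitude 25.00° S, longitude 112.00° W.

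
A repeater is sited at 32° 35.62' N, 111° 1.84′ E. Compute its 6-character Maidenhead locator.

OM52mo

Shift to the Maidenhead origin (180°W, 90°S): lon 291.0307, lat 122.5937.
Field: lon ⌊291.0307/20⌋ = 14 → O; lat ⌊122.5937/10⌋ = 12 → M.
Square: lon ⌊11.0307/2⌋ = 5; lat ⌊2.5937/1⌋ = 2.
Subsquare: lon ⌊1.0307/0.0833333⌋ = 12 → m; lat ⌊0.5937/0.0416667⌋ = 14 → o.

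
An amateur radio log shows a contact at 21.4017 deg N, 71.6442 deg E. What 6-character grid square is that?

ML51tj

Offset from 180°W / 90°S: lon 251.6442°, lat 111.4017°.
Field: lon ⌊251.6442/20⌋ = 12 → M; lat ⌊111.4017/10⌋ = 11 → L.
Square: lon ⌊11.6442/2⌋ = 5; lat ⌊1.4017/1⌋ = 1.
Subsquare: lon ⌊1.6442/0.0833333⌋ = 19 → t; lat ⌊0.4017/0.0416667⌋ = 9 → j.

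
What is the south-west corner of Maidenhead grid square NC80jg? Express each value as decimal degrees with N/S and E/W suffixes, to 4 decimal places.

69.7500° S, 96.7500° E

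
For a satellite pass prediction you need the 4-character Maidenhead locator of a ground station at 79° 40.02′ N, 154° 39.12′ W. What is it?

BQ29

Shift to the Maidenhead origin (180°W, 90°S): lon 25.35, lat 169.67.
Field: 25.35/20 → 1 → B, 169.67/10 → 16 → Q; chars BQ.
Square: 5.35/2 → 2, 9.67/1 → 9; chars 29.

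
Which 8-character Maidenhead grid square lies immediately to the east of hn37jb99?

Longitude extended square 9; +1 → 10, wraps to 0, carry into subsquare.
Longitude subsquare j = 9; +1 → 10 = k.
The latitude characters are unchanged.

HN37kb09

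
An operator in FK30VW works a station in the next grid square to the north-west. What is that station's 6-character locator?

Longitude subsquare v = 21; −1 → 20 = u.
Latitude subsquare w = 22; +1 → 23 = x.

FK30ux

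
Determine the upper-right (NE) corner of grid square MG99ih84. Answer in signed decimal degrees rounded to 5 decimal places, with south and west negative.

-20.68750, 78.74167

Field M=12, G=6: +12·20° lon, +6·10° lat → SW at lon 60°, lat -30°.
Square 9, 9: +9·2° lon, +9·1° lat → SW at lon 78°, lat -21°.
Subsquare i=8, h=7: +8·0.0833333° lon, +7·0.0416667° lat → SW at lon 78.6667°, lat -20.7083°.
Extended square 8, 4: +8·0.00833333° lon, +4·0.00416667° lat → SW at lon 78.7333°, lat -20.6917°.
Cell spans 0.00833333° lon × 0.00416667° lat. NE corner is SW corner plus one full cell.
latitude -20.68750, longitude 78.74167.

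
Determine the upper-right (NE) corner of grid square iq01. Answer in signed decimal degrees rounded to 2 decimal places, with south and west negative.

Field I=8, Q=16: +8·20° lon, +16·10° lat → SW at lon -20°, lat 70°.
Square 0, 1: +0·2° lon, +1·1° lat → SW at lon -20°, lat 71°.
Cell spans 2° lon × 1° lat. NE corner is SW corner plus one full cell.
latitude 72.00, longitude -18.00.

72.00, -18.00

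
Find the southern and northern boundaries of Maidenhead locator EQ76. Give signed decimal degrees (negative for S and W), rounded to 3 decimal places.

76.000, 77.000

Field E=4, Q=16: +4·20° lon, +16·10° lat → SW at lon -100°, lat 70°.
Square 7, 6: +7·2° lon, +6·1° lat → SW at lon -86°, lat 76°.
Cell spans 2° lon × 1° lat.
south 76.000, north 77.000.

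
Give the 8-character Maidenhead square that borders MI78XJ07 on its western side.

MI78wj97

Longitude extended square 0; −1 → -1, wraps to 9, carry into subsquare.
Longitude subsquare x = 23; −1 → 22 = w.
The latitude characters are unchanged.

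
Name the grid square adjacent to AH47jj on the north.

AH47jk

Latitude subsquare j = 9; +1 → 10 = k.
The longitude characters are unchanged.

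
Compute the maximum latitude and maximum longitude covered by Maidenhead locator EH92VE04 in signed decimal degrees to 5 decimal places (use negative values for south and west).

Field E=4, H=7: +4·20° lon, +7·10° lat → SW at lon -100°, lat -20°.
Square 9, 2: +9·2° lon, +2·1° lat → SW at lon -82°, lat -18°.
Subsquare v=21, e=4: +21·0.0833333° lon, +4·0.0416667° lat → SW at lon -80.25°, lat -17.8333°.
Extended square 0, 4: +0·0.00833333° lon, +4·0.00416667° lat → SW at lon -80.25°, lat -17.8167°.
Cell spans 0.00833333° lon × 0.00416667° lat. NE corner is SW corner plus one full cell.
latitude -17.81250, longitude -80.24167.

-17.81250, -80.24167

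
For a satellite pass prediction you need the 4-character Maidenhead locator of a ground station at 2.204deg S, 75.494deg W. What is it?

FI27

Offset from 180°W / 90°S: lon 104.51°, lat 87.80°.
Field (20°×10°, letters A–R): lon ⌊104.51/20⌋ = 5 → F; lat ⌊87.80/10⌋ = 8 → I.
Square (2°×1°, digits 0–9): lon ⌊4.51/2⌋ = 2; lat ⌊7.80/1⌋ = 7.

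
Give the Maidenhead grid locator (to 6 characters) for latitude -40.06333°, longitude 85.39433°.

Shift to the Maidenhead origin (180°W, 90°S): lon 265.3943, lat 49.9367.
Field: 265.3943/20 → 13 → N, 49.9367/10 → 4 → E; chars NE.
Square: 5.3943/2 → 2, 9.9367/1 → 9; chars 29.
Subsquare: 1.3943/0.0833333 → 16 → q, 0.9367/0.0416667 → 22 → w; chars qw.

NE29qw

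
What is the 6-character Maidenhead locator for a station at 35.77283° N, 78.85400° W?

Offset from 180°W / 90°S: lon 101.1460°, lat 125.7728°.
Field: lon ⌊101.1460/20⌋ = 5 → F; lat ⌊125.7728/10⌋ = 12 → M.
Square: lon ⌊1.1460/2⌋ = 0; lat ⌊5.7728/1⌋ = 5.
Subsquare: lon ⌊1.1460/0.0833333⌋ = 13 → n; lat ⌊0.7728/0.0416667⌋ = 18 → s.

FM05ns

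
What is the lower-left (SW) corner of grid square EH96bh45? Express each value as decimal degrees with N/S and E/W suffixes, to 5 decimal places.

Field E=4, H=7: +4·20° lon, +7·10° lat → SW at lon -100°, lat -20°.
Square 9, 6: +9·2° lon, +6·1° lat → SW at lon -82°, lat -14°.
Subsquare b=1, h=7: +1·0.0833333° lon, +7·0.0416667° lat → SW at lon -81.9167°, lat -13.7083°.
Extended square 4, 5: +4·0.00833333° lon, +5·0.00416667° lat → SW at lon -81.8833°, lat -13.6875°.
latitude 13.68750° S, longitude 81.88333° W.

13.68750° S, 81.88333° W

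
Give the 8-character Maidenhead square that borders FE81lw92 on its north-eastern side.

Longitude extended square 9; +1 → 10, wraps to 0, carry into subsquare.
Longitude subsquare l = 11; +1 → 12 = m.
Latitude extended square 2; +1 → 3.

FE81mw03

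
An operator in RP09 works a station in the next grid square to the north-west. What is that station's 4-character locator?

Longitude square 0; −1 → -1, wraps to 9, carry into field.
Longitude field R = 17; −1 → 16 = Q.
Latitude square 9; +1 → 10, wraps to 0, carry into field.
Latitude field P = 15; +1 → 16 = Q.

QQ90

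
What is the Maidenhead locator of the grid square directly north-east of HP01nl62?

Longitude extended square 6; +1 → 7.
Latitude extended square 2; +1 → 3.

HP01nl73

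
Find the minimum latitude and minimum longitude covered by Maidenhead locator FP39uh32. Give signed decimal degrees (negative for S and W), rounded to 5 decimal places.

69.30000, -72.30833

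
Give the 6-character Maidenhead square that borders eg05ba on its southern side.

Latitude subsquare a = 0; −1 → -1, wraps to 23 = x, carry into square.
Latitude square 5; −1 → 4.
The longitude characters are unchanged.

EG04bx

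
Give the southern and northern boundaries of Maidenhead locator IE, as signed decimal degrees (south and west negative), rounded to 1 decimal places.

Field I=8, E=4: +8·20° lon, +4·10° lat → SW at lon -20°, lat -50°.
Cell spans 20° lon × 10° lat.
south -50.0, north -40.0.

-50.0, -40.0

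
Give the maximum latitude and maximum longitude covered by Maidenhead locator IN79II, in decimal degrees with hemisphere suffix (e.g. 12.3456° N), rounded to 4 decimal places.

Field I=8, N=13: +8·20° lon, +13·10° lat → SW at lon -20°, lat 40°.
Square 7, 9: +7·2° lon, +9·1° lat → SW at lon -6°, lat 49°.
Subsquare i=8, i=8: +8·0.0833333° lon, +8·0.0416667° lat → SW at lon -5.33333°, lat 49.3333°.
Cell spans 0.0833333° lon × 0.0416667° lat. NE corner is SW corner plus one full cell.
latitude 49.3750° N, longitude 5.2500° W.

49.3750° N, 5.2500° W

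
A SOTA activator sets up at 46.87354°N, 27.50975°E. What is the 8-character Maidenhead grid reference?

KN36su19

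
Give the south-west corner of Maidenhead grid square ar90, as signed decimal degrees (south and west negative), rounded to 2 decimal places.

Field A=0, R=17: +0·20° lon, +17·10° lat → SW at lon -180°, lat 80°.
Square 9, 0: +9·2° lon, +0·1° lat → SW at lon -162°, lat 80°.
latitude 80.00, longitude -162.00.

80.00, -162.00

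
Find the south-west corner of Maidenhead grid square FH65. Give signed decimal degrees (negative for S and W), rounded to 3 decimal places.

-15.000, -68.000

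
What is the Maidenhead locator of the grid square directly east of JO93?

KO03

Longitude square 9; +1 → 10, wraps to 0, carry into field.
Longitude field J = 9; +1 → 10 = K.
The latitude characters are unchanged.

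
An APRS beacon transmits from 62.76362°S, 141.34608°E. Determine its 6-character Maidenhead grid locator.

QC07qf

Offset from 180°W / 90°S: lon 321.3461°, lat 27.2364°.
Field (20°×10°, letters A–R): 321.3461/20 → 16 → Q, 27.2364/10 → 2 → C; chars QC.
Square (2°×1°, digits 0–9): 1.3461/2 → 0, 7.2364/1 → 7; chars 07.
Subsquare (5′×2.5′, letters a–x): 1.3461/0.0833333 → 16 → q, 0.2364/0.0416667 → 5 → f; chars qf.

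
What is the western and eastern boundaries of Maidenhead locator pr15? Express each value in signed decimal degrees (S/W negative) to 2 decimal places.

122.00, 124.00

Field P=15, R=17: +15·20° lon, +17·10° lat → SW at lon 120°, lat 80°.
Square 1, 5: +1·2° lon, +5·1° lat → SW at lon 122°, lat 85°.
Cell spans 2° lon × 1° lat.
west 122.00, east 124.00.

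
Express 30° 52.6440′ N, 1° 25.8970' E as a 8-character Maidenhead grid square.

JM00rv10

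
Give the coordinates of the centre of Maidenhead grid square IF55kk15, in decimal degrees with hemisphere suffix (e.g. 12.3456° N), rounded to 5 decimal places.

Field I=8, F=5: +8·20° lon, +5·10° lat → SW at lon -20°, lat -40°.
Square 5, 5: +5·2° lon, +5·1° lat → SW at lon -10°, lat -35°.
Subsquare k=10, k=10: +10·0.0833333° lon, +10·0.0416667° lat → SW at lon -9.16667°, lat -34.5833°.
Extended square 1, 5: +1·0.00833333° lon, +5·0.00416667° lat → SW at lon -9.15833°, lat -34.5625°.
Cell spans 0.00833333° lon × 0.00416667° lat. Centre is SW corner plus half of each.
latitude 34.56042° S, longitude 9.15417° W.

34.56042° S, 9.15417° W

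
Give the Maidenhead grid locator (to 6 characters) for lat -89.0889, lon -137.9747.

CA10av

Shift to the Maidenhead origin (180°W, 90°S): lon 42.0253, lat 0.9111.
Field: lon ⌊42.0253/20⌋ = 2 → C; lat ⌊0.9111/10⌋ = 0 → A.
Square: lon ⌊2.0253/2⌋ = 1; lat ⌊0.9111/1⌋ = 0.
Subsquare: lon ⌊0.0253/0.0833333⌋ = 0 → a; lat ⌊0.9111/0.0416667⌋ = 21 → v.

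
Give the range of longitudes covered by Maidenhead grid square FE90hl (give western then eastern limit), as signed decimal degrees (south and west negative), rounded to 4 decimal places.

Field F=5, E=4: +5·20° lon, +4·10° lat → SW at lon -80°, lat -50°.
Square 9, 0: +9·2° lon, +0·1° lat → SW at lon -62°, lat -50°.
Subsquare h=7, l=11: +7·0.0833333° lon, +11·0.0416667° lat → SW at lon -61.4167°, lat -49.5417°.
Cell spans 0.0833333° lon × 0.0416667° lat.
west -61.4167, east -61.3333.

-61.4167, -61.3333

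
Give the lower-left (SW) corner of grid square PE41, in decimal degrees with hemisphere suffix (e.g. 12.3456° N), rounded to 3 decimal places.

49.000° S, 128.000° E

Field P=15, E=4: +15·20° lon, +4·10° lat → SW at lon 120°, lat -50°.
Square 4, 1: +4·2° lon, +1·1° lat → SW at lon 128°, lat -49°.
latitude 49.000° S, longitude 128.000° E.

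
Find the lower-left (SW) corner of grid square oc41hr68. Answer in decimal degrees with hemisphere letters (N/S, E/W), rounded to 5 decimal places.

68.25833° S, 108.63333° E

Field O=14, C=2: +14·20° lon, +2·10° lat → SW at lon 100°, lat -70°.
Square 4, 1: +4·2° lon, +1·1° lat → SW at lon 108°, lat -69°.
Subsquare h=7, r=17: +7·0.0833333° lon, +17·0.0416667° lat → SW at lon 108.583°, lat -68.2917°.
Extended square 6, 8: +6·0.00833333° lon, +8·0.00416667° lat → SW at lon 108.633°, lat -68.2583°.
latitude 68.25833° S, longitude 108.63333° E.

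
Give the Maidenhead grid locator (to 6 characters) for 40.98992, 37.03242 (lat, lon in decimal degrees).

KN80mx

Add 180° to longitude and 90° to latitude: 217.0324, 130.9899.
Field: 217.0324/20 → 10 → K, 130.9899/10 → 13 → N; chars KN.
Square: 17.0324/2 → 8, 0.9899/1 → 0; chars 80.
Subsquare: 1.0324/0.0833333 → 12 → m, 0.9899/0.0416667 → 23 → x; chars mx.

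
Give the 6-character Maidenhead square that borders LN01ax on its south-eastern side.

LN01bw

Longitude subsquare a = 0; +1 → 1 = b.
Latitude subsquare x = 23; −1 → 22 = w.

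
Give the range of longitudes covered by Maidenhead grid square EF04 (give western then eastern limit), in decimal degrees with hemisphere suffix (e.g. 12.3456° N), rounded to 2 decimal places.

Field E=4, F=5: +4·20° lon, +5·10° lat → SW at lon -100°, lat -40°.
Square 0, 4: +0·2° lon, +4·1° lat → SW at lon -100°, lat -36°.
Cell spans 2° lon × 1° lat.
west 100.00° W, east 98.00° W.

100.00° W, 98.00° W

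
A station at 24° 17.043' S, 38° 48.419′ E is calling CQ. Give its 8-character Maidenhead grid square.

KG95jr61

Offset from 180°W / 90°S: lon 218.80698°, lat 65.71595°.
Field: lon ⌊218.80698/20⌋ = 10 → K; lat ⌊65.71595/10⌋ = 6 → G.
Square: lon ⌊18.80698/2⌋ = 9; lat ⌊5.71595/1⌋ = 5.
Subsquare: lon ⌊0.80698/0.0833333⌋ = 9 → j; lat ⌊0.71595/0.0416667⌋ = 17 → r.
Extended square: lon ⌊0.05698/0.00833333⌋ = 6; lat ⌊0.00762/0.00416667⌋ = 1.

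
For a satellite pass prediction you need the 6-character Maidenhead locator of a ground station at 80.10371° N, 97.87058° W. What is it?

ER10bc

Add 180° to longitude and 90° to latitude: 82.1294, 170.1037.
Field: 82.1294/20 → 4 → E, 170.1037/10 → 17 → R; chars ER.
Square: 2.1294/2 → 1, 0.1037/1 → 0; chars 10.
Subsquare: 0.1294/0.0833333 → 1 → b, 0.1037/0.0416667 → 2 → c; chars bc.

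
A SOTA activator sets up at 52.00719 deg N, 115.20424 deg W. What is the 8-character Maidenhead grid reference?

DO22ja51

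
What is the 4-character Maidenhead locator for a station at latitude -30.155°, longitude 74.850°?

Add 180° to longitude and 90° to latitude: 254.85, 59.84.
Field: lon ⌊254.85/20⌋ = 12 → M; lat ⌊59.84/10⌋ = 5 → F.
Square: lon ⌊14.85/2⌋ = 7; lat ⌊9.84/1⌋ = 9.

MF79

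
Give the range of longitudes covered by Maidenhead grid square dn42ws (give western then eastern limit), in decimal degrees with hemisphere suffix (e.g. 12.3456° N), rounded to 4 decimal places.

110.1667° W, 110.0833° W

Field D=3, N=13: +3·20° lon, +13·10° lat → SW at lon -120°, lat 40°.
Square 4, 2: +4·2° lon, +2·1° lat → SW at lon -112°, lat 42°.
Subsquare w=22, s=18: +22·0.0833333° lon, +18·0.0416667° lat → SW at lon -110.167°, lat 42.75°.
Cell spans 0.0833333° lon × 0.0416667° lat.
west 110.1667° W, east 110.0833° W.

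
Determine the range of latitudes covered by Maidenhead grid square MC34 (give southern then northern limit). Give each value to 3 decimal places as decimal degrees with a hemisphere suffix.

66.000° S, 65.000° S

Field M=12, C=2: +12·20° lon, +2·10° lat → SW at lon 60°, lat -70°.
Square 3, 4: +3·2° lon, +4·1° lat → SW at lon 66°, lat -66°.
Cell spans 2° lon × 1° lat.
south 66.000° S, north 65.000° S.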